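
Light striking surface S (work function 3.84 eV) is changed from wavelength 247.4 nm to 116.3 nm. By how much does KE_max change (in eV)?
5.6492 eV

Using Einstein's equation: KE_max = hc/λ - φ

For λ₁ = 247.4 nm:
KE₁ = hc/λ₁ - φ = 5.0115 - 3.84 = 1.1715 eV

For λ₂ = 116.3 nm:
KE₂ = hc/λ₂ - φ = 10.6607 - 3.84 = 6.8207 eV

Change in KE:
ΔKE = KE₂ - KE₁ = 6.8207 - 1.1715 = 5.6492 eV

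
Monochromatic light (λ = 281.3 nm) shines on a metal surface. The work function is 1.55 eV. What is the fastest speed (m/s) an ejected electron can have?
1.0026e+06 m/s

First, find the maximum kinetic energy:
E_photon = hc/λ = 4.4075 eV
KE_max = E_photon - φ = 4.4075 - 1.55 = 2.8575 eV

Convert to Joules: KE_max = 2.8575 × 1.602×10⁻¹⁹ J = 4.5783e-19 J

Then use KE = ½mv² to find velocity:
v = √(2·KE/m) = √(2 × 4.5783e-19 J / 9.109e-31 kg)
v = 1.0026e+06 m/s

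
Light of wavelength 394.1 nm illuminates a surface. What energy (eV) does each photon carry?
3.1460 eV

Using E = hf = hc/λ:

E = hc/λ = (6.626×10⁻³⁴ J·s)(3×10⁸ m/s) / (394.1×10⁻⁹ m)
E = 3.1460 eV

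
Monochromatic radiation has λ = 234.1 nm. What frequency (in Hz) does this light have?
1.2806e+15 Hz

Using the wave equation: c = fλ

Solving for frequency:
f = c/λ = (3×10⁸ m/s) / (234.1×10⁻⁹ m)
f = 1.2806e+15 Hz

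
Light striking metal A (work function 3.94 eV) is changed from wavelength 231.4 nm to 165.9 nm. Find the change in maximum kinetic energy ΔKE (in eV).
2.1154 eV

Using Einstein's equation: KE_max = hc/λ - φ

For λ₁ = 231.4 nm:
KE₁ = hc/λ₁ - φ = 5.3580 - 3.94 = 1.4180 eV

For λ₂ = 165.9 nm:
KE₂ = hc/λ₂ - φ = 7.4734 - 3.94 = 3.5334 eV

Change in KE:
ΔKE = KE₂ - KE₁ = 3.5334 - 1.4180 = 2.1154 eV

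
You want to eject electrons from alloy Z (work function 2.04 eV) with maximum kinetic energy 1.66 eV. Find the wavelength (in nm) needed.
335.09 nm

From Einstein's equation: KE_max = hc/λ - φ

Rearranging for λ:
hc/λ = KE_max + φ
λ = hc/(KE_max + φ)

Required photon energy:
E_photon = KE_max + φ = 1.66 + 2.04 = 3.70 eV

Required wavelength:
λ = hc/E_photon = (6.626×10⁻³⁴)(3×10⁸) / (3.70 × 1.602×10⁻¹⁹)
λ = 335.09 nm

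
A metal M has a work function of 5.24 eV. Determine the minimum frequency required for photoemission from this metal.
1.2670e+15 Hz

The threshold frequency is when the photon energy equals the work function:
hf₀ = φ

Solving for f₀:
f₀ = φ/h = (5.24 eV × 1.602×10⁻¹⁹ J/eV) / (6.626×10⁻³⁴ J·s)
f₀ = 1.2670e+15 Hz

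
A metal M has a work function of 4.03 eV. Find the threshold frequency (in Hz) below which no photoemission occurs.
9.7445e+14 Hz

The threshold frequency is when the photon energy equals the work function:
hf₀ = φ

Solving for f₀:
f₀ = φ/h = (4.03 eV × 1.602×10⁻¹⁹ J/eV) / (6.626×10⁻³⁴ J·s)
f₀ = 9.7445e+14 Hz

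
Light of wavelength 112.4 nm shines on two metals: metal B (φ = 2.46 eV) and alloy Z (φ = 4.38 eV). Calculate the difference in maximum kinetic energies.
1.9200 eV

Using KE_max = hc/λ - φ for each metal:

Photon energy: E = hc/λ = 11.0306 eV

For metal B (φ₁ = 2.46 eV):
KE₁ = E - φ₁ = 11.0306 - 2.46 = 8.5706 eV

For alloy Z (φ₂ = 4.38 eV):
KE₂ = E - φ₂ = 11.0306 - 4.38 = 6.6506 eV

Difference:
ΔKE = KE₁ - KE₂ = 8.5706 - 6.6506 = 1.9200 eV

Note: The difference equals the difference in work functions: 4.38 - 2.46 = 1.92 eV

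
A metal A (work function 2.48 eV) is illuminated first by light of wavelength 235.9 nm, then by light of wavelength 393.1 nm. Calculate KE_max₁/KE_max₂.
4.1183

Using Einstein's equation: KE_max = hc/λ - φ

For λ₁ = 235.9 nm:
E₁ = hc/λ₁ = 5.2558 eV
KE₁ = E₁ - φ = 5.2558 - 2.48 = 2.7758 eV

For λ₂ = 393.1 nm:
E₂ = hc/λ₂ = 3.1540 eV
KE₂ = E₂ - φ = 3.1540 - 2.48 = 0.6740 eV

Ratio: KE₁/KE₂ = 2.7758/0.6740 = 4.1183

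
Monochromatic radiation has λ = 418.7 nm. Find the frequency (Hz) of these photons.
7.1601e+14 Hz

Using the wave equation: c = fλ

Solving for frequency:
f = c/λ = (3×10⁸ m/s) / (418.7×10⁻⁹ m)
f = 7.1601e+14 Hz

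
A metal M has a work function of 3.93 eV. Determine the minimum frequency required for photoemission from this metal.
9.5027e+14 Hz

The threshold frequency is when the photon energy equals the work function:
hf₀ = φ

Solving for f₀:
f₀ = φ/h = (3.93 eV × 1.602×10⁻¹⁹ J/eV) / (6.626×10⁻³⁴ J·s)
f₀ = 9.5027e+14 Hz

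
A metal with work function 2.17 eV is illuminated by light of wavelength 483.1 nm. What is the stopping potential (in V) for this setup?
0.3964 V

The stopping potential V_s satisfies: eV_s = KE_max

First, find KE_max using Einstein's equation:
E_photon = hc/λ = 2.5664 eV
KE_max = E_photon - φ = 2.5664 - 2.17 = 0.3964 eV

Since eV_s = KE_max:
V_s = KE_max/e = 0.3964 V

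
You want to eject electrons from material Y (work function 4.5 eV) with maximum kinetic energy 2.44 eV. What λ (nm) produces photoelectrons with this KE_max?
178.65 nm

From Einstein's equation: KE_max = hc/λ - φ

Rearranging for λ:
hc/λ = KE_max + φ
λ = hc/(KE_max + φ)

Required photon energy:
E_photon = KE_max + φ = 2.44 + 4.5 = 6.94 eV

Required wavelength:
λ = hc/E_photon = (6.626×10⁻³⁴)(3×10⁸) / (6.94 × 1.602×10⁻¹⁹)
λ = 178.65 nm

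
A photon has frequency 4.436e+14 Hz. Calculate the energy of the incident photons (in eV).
1.8346 eV

Using E = hf:

E = hf = (6.626×10⁻³⁴ J·s)(4.436e+14 Hz)
E = 1.8346 eV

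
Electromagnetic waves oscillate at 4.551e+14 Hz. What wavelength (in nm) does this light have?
658.74 nm

Using the wave equation: c = fλ

Solving for wavelength:
λ = c/f = (3×10⁸ m/s) / (4.551e+14 Hz)
λ = 658.74 nm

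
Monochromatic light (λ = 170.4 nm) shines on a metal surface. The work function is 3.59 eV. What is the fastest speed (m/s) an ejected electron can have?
1.1387e+06 m/s

First, find the maximum kinetic energy:
E_photon = hc/λ = 7.2761 eV
KE_max = E_photon - φ = 7.2761 - 3.59 = 3.6861 eV

Convert to Joules: KE_max = 3.6861 × 1.602×10⁻¹⁹ J = 5.9057e-19 J

Then use KE = ½mv² to find velocity:
v = √(2·KE/m) = √(2 × 5.9057e-19 J / 9.109e-31 kg)
v = 1.1387e+06 m/s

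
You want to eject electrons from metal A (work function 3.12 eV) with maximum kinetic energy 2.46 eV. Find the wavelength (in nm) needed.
222.19 nm

From Einstein's equation: KE_max = hc/λ - φ

Rearranging for λ:
hc/λ = KE_max + φ
λ = hc/(KE_max + φ)

Required photon energy:
E_photon = KE_max + φ = 2.46 + 3.12 = 5.58 eV

Required wavelength:
λ = hc/E_photon = (6.626×10⁻³⁴)(3×10⁸) / (5.58 × 1.602×10⁻¹⁹)
λ = 222.19 nm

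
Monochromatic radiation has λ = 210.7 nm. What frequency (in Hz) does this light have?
1.4228e+15 Hz

Using the wave equation: c = fλ

Solving for frequency:
f = c/λ = (3×10⁸ m/s) / (210.7×10⁻⁹ m)
f = 1.4228e+15 Hz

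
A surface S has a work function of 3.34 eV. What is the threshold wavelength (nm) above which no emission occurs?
371.21 nm

The threshold wavelength is when the photon energy equals the work function:
hc/λ₀ = φ

Solving for λ₀:
λ₀ = hc/φ = (6.626×10⁻³⁴ J·s)(3×10⁸ m/s) / (3.34 eV × 1.602×10⁻¹⁹ J/eV)
λ₀ = 371.21 nm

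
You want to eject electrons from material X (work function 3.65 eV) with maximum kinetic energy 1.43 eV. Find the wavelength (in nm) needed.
244.06 nm

From Einstein's equation: KE_max = hc/λ - φ

Rearranging for λ:
hc/λ = KE_max + φ
λ = hc/(KE_max + φ)

Required photon energy:
E_photon = KE_max + φ = 1.43 + 3.65 = 5.08 eV

Required wavelength:
λ = hc/E_photon = (6.626×10⁻³⁴)(3×10⁸) / (5.08 × 1.602×10⁻¹⁹)
λ = 244.06 nm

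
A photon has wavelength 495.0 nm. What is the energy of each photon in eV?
2.5047 eV

Using E = hf = hc/λ:

E = hc/λ = (6.626×10⁻³⁴ J·s)(3×10⁸ m/s) / (495.0×10⁻⁹ m)
E = 2.5047 eV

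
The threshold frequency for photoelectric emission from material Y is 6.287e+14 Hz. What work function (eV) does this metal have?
2.60 eV

At the threshold frequency, photon energy equals work function:
φ = hf₀

Calculating:
φ = (6.626×10⁻³⁴ J·s)(6.287e+14 Hz)
φ = 2.60 eV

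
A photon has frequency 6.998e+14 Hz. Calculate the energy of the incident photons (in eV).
2.8941 eV

Using E = hf:

E = hf = (6.626×10⁻³⁴ J·s)(6.998e+14 Hz)
E = 2.8941 eV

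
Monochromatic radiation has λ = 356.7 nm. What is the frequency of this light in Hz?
8.4046e+14 Hz

Using the wave equation: c = fλ

Solving for frequency:
f = c/λ = (3×10⁸ m/s) / (356.7×10⁻⁹ m)
f = 8.4046e+14 Hz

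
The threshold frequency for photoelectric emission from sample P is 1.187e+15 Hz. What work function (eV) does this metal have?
4.91 eV

At the threshold frequency, photon energy equals work function:
φ = hf₀

Calculating:
φ = (6.626×10⁻³⁴ J·s)(1.187e+15 Hz)
φ = 4.91 eV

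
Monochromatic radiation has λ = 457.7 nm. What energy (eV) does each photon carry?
2.7089 eV

Using E = hf = hc/λ:

E = hc/λ = (6.626×10⁻³⁴ J·s)(3×10⁸ m/s) / (457.7×10⁻⁹ m)
E = 2.7089 eV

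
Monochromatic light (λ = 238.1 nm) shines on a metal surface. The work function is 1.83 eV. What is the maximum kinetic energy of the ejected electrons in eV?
3.3772 eV

Using Einstein's photoelectric equation: KE_max = hf - φ = hc/λ - φ

First, calculate the photon energy:
E_photon = hc/λ = (6.626×10⁻³⁴ J·s)(3×10⁸ m/s) / (238.1×10⁻⁹ m)
E_photon = 5.2072 eV

Then, the maximum kinetic energy:
KE_max = E_photon - φ = 5.2072 eV - 1.83 eV = 3.3772 eV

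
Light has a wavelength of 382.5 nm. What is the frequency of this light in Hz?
7.8377e+14 Hz

Using the wave equation: c = fλ

Solving for frequency:
f = c/λ = (3×10⁸ m/s) / (382.5×10⁻⁹ m)
f = 7.8377e+14 Hz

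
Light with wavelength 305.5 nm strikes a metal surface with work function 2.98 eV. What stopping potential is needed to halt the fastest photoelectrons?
1.0784 V

The stopping potential V_s satisfies: eV_s = KE_max

First, find KE_max using Einstein's equation:
E_photon = hc/λ = 4.0584 eV
KE_max = E_photon - φ = 4.0584 - 2.98 = 1.0784 eV

Since eV_s = KE_max:
V_s = KE_max/e = 1.0784 V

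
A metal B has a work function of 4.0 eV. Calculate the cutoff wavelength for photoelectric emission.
309.96 nm

The threshold wavelength is when the photon energy equals the work function:
hc/λ₀ = φ

Solving for λ₀:
λ₀ = hc/φ = (6.626×10⁻³⁴ J·s)(3×10⁸ m/s) / (4.0 eV × 1.602×10⁻¹⁹ J/eV)
λ₀ = 309.96 nm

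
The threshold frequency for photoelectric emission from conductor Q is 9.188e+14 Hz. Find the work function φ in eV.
3.80 eV

At the threshold frequency, photon energy equals work function:
φ = hf₀

Calculating:
φ = (6.626×10⁻³⁴ J·s)(9.188e+14 Hz)
φ = 3.80 eV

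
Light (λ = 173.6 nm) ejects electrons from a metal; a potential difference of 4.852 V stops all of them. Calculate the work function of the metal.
2.29 eV

The stopping potential gives the maximum kinetic energy: KE_max = eV_s = 4.852 eV

From Einstein's photoelectric equation: KE_max = hc/λ - φ
Rearranging: φ = hc/λ - KE_max

Calculate photon energy:
E_photon = hc/λ = (6.626×10⁻³⁴ J·s)(3×10⁸ m/s) / (173.6×10⁻⁹ m) = 7.1419 eV

Therefore:
φ = 7.1419 - 4.852 = 2.29 eV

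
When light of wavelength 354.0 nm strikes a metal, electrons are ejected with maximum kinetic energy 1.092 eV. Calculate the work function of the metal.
2.41 eV

From Einstein's photoelectric equation: KE_max = hf - φ = hc/λ - φ

Rearranging for φ:
φ = hc/λ - KE_max

Calculate photon energy:
E_photon = hc/λ = 3.5024 eV

Therefore:
φ = 3.5024 - 1.092 = 2.41 eV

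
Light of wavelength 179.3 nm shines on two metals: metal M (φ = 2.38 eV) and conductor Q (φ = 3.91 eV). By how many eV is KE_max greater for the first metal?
1.5300 eV

Using KE_max = hc/λ - φ for each metal:

Photon energy: E = hc/λ = 6.9149 eV

For metal M (φ₁ = 2.38 eV):
KE₁ = E - φ₁ = 6.9149 - 2.38 = 4.5349 eV

For conductor Q (φ₂ = 3.91 eV):
KE₂ = E - φ₂ = 6.9149 - 3.91 = 3.0049 eV

Difference:
ΔKE = KE₁ - KE₂ = 4.5349 - 3.0049 = 1.5300 eV

Note: The difference equals the difference in work functions: 3.91 - 2.38 = 1.53 eV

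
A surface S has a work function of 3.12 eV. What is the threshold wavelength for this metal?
397.39 nm

The threshold wavelength is when the photon energy equals the work function:
hc/λ₀ = φ

Solving for λ₀:
λ₀ = hc/φ = (6.626×10⁻³⁴ J·s)(3×10⁸ m/s) / (3.12 eV × 1.602×10⁻¹⁹ J/eV)
λ₀ = 397.39 nm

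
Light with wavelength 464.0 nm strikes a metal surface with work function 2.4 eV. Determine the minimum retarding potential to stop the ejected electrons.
0.2721 V

The stopping potential V_s satisfies: eV_s = KE_max

First, find KE_max using Einstein's equation:
E_photon = hc/λ = 2.6721 eV
KE_max = E_photon - φ = 2.6721 - 2.4 = 0.2721 eV

Since eV_s = KE_max:
V_s = KE_max/e = 0.2721 V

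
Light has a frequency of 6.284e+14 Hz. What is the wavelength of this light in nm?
477.07 nm

Using the wave equation: c = fλ

Solving for wavelength:
λ = c/f = (3×10⁸ m/s) / (6.284e+14 Hz)
λ = 477.07 nm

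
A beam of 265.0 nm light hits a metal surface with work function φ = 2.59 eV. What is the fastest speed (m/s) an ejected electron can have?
8.5715e+05 m/s

First, find the maximum kinetic energy:
E_photon = hc/λ = 4.6786 eV
KE_max = E_photon - φ = 4.6786 - 2.59 = 2.0886 eV

Convert to Joules: KE_max = 2.0886 × 1.602×10⁻¹⁹ J = 3.3464e-19 J

Then use KE = ½mv² to find velocity:
v = √(2·KE/m) = √(2 × 3.3464e-19 J / 9.109e-31 kg)
v = 8.5715e+05 m/s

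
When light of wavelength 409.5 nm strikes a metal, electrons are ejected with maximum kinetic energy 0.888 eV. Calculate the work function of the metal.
2.14 eV

From Einstein's photoelectric equation: KE_max = hf - φ = hc/λ - φ

Rearranging for φ:
φ = hc/λ - KE_max

Calculate photon energy:
E_photon = hc/λ = 3.0277 eV

Therefore:
φ = 3.0277 - 0.888 = 2.14 eV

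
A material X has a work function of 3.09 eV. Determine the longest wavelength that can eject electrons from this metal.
401.24 nm

The threshold wavelength is when the photon energy equals the work function:
hc/λ₀ = φ

Solving for λ₀:
λ₀ = hc/φ = (6.626×10⁻³⁴ J·s)(3×10⁸ m/s) / (3.09 eV × 1.602×10⁻¹⁹ J/eV)
λ₀ = 401.24 nm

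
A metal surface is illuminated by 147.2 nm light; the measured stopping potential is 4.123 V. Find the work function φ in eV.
4.30 eV

The stopping potential gives the maximum kinetic energy: KE_max = eV_s = 4.123 eV

From Einstein's photoelectric equation: KE_max = hc/λ - φ
Rearranging: φ = hc/λ - KE_max

Calculate photon energy:
E_photon = hc/λ = (6.626×10⁻³⁴ J·s)(3×10⁸ m/s) / (147.2×10⁻⁹ m) = 8.4228 eV

Therefore:
φ = 8.4228 - 4.123 = 4.30 eV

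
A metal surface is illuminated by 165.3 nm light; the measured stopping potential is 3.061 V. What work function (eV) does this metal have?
4.44 eV

The stopping potential gives the maximum kinetic energy: KE_max = eV_s = 3.061 eV

From Einstein's photoelectric equation: KE_max = hc/λ - φ
Rearranging: φ = hc/λ - KE_max

Calculate photon energy:
E_photon = hc/λ = (6.626×10⁻³⁴ J·s)(3×10⁸ m/s) / (165.3×10⁻⁹ m) = 7.5006 eV

Therefore:
φ = 7.5006 - 3.061 = 4.44 eV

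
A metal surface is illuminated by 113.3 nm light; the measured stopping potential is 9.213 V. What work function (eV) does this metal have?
1.73 eV

The stopping potential gives the maximum kinetic energy: KE_max = eV_s = 9.213 eV

From Einstein's photoelectric equation: KE_max = hc/λ - φ
Rearranging: φ = hc/λ - KE_max

Calculate photon energy:
E_photon = hc/λ = (6.626×10⁻³⁴ J·s)(3×10⁸ m/s) / (113.3×10⁻⁹ m) = 10.9430 eV

Therefore:
φ = 10.9430 - 9.213 = 1.73 eV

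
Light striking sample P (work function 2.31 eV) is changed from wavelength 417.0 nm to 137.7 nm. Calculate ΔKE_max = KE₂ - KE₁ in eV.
6.0307 eV

Using Einstein's equation: KE_max = hc/λ - φ

For λ₁ = 417.0 nm:
KE₁ = hc/λ₁ - φ = 2.9732 - 2.31 = 0.6632 eV

For λ₂ = 137.7 nm:
KE₂ = hc/λ₂ - φ = 9.0039 - 2.31 = 6.6939 eV

Change in KE:
ΔKE = KE₂ - KE₁ = 6.6939 - 0.6632 = 6.0307 eV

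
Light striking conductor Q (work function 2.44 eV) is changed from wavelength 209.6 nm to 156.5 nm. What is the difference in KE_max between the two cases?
2.0070 eV

Using Einstein's equation: KE_max = hc/λ - φ

For λ₁ = 209.6 nm:
KE₁ = hc/λ₁ - φ = 5.9153 - 2.44 = 3.4753 eV

For λ₂ = 156.5 nm:
KE₂ = hc/λ₂ - φ = 7.9223 - 2.44 = 5.4823 eV

Change in KE:
ΔKE = KE₂ - KE₁ = 5.4823 - 3.4753 = 2.0070 eV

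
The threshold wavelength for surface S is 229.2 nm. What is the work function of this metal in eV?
5.41 eV

At the threshold wavelength, photon energy equals work function:
φ = hc/λ₀

Calculating:
φ = (6.626×10⁻³⁴ J·s)(3×10⁸ m/s) / (229.2×10⁻⁹ m)
φ = 5.41 eV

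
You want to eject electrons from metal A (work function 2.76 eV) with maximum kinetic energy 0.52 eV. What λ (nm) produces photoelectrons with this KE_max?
378.00 nm

From Einstein's equation: KE_max = hc/λ - φ

Rearranging for λ:
hc/λ = KE_max + φ
λ = hc/(KE_max + φ)

Required photon energy:
E_photon = KE_max + φ = 0.52 + 2.76 = 3.28 eV

Required wavelength:
λ = hc/E_photon = (6.626×10⁻³⁴)(3×10⁸) / (3.28 × 1.602×10⁻¹⁹)
λ = 378.00 nm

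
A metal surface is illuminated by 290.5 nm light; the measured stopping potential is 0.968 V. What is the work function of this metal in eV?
3.30 eV

The stopping potential gives the maximum kinetic energy: KE_max = eV_s = 0.968 eV

From Einstein's photoelectric equation: KE_max = hc/λ - φ
Rearranging: φ = hc/λ - KE_max

Calculate photon energy:
E_photon = hc/λ = (6.626×10⁻³⁴ J·s)(3×10⁸ m/s) / (290.5×10⁻⁹ m) = 4.2680 eV

Therefore:
φ = 4.2680 - 0.968 = 3.30 eV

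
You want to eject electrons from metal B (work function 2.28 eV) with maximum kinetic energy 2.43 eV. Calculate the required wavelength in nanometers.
263.24 nm

From Einstein's equation: KE_max = hc/λ - φ

Rearranging for λ:
hc/λ = KE_max + φ
λ = hc/(KE_max + φ)

Required photon energy:
E_photon = KE_max + φ = 2.43 + 2.28 = 4.71 eV

Required wavelength:
λ = hc/E_photon = (6.626×10⁻³⁴)(3×10⁸) / (4.71 × 1.602×10⁻¹⁹)
λ = 263.24 nm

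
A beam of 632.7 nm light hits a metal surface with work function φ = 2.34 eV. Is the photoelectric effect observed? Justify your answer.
No

For photoemission, the photon energy must exceed the work function.

Photon energy: E = hc/λ = 1.9596 eV
Work function: φ = 2.34 eV

Since E_photon (1.9596 eV) < φ (2.34 eV), photoemission will NOT occur.
The threshold wavelength is λ₀ = hc/φ = 529.8 nm.
Since 632.7 nm > 529.8 nm, the photons lack sufficient energy.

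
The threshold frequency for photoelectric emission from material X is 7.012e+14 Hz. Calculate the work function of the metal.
2.90 eV

At the threshold frequency, photon energy equals work function:
φ = hf₀

Calculating:
φ = (6.626×10⁻³⁴ J·s)(7.012e+14 Hz)
φ = 2.90 eV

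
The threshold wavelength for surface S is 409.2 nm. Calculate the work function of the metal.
3.03 eV

At the threshold wavelength, photon energy equals work function:
φ = hc/λ₀

Calculating:
φ = (6.626×10⁻³⁴ J·s)(3×10⁸ m/s) / (409.2×10⁻⁹ m)
φ = 3.03 eV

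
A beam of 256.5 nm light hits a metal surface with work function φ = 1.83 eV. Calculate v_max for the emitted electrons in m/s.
1.0279e+06 m/s

First, find the maximum kinetic energy:
E_photon = hc/λ = 4.8337 eV
KE_max = E_photon - φ = 4.8337 - 1.83 = 3.0037 eV

Convert to Joules: KE_max = 3.0037 × 1.602×10⁻¹⁹ J = 4.8124e-19 J

Then use KE = ½mv² to find velocity:
v = √(2·KE/m) = √(2 × 4.8124e-19 J / 9.109e-31 kg)
v = 1.0279e+06 m/s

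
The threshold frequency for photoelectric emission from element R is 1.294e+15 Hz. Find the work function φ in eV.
5.35 eV

At the threshold frequency, photon energy equals work function:
φ = hf₀

Calculating:
φ = (6.626×10⁻³⁴ J·s)(1.294e+15 Hz)
φ = 5.35 eV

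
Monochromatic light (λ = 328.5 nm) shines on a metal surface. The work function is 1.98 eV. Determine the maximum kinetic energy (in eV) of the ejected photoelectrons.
1.7943 eV

Using Einstein's photoelectric equation: KE_max = hf - φ = hc/λ - φ

First, calculate the photon energy:
E_photon = hc/λ = (6.626×10⁻³⁴ J·s)(3×10⁸ m/s) / (328.5×10⁻⁹ m)
E_photon = 3.7743 eV

Then, the maximum kinetic energy:
KE_max = E_photon - φ = 3.7743 eV - 1.98 eV = 1.7943 eV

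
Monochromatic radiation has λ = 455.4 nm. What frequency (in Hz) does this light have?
6.5831e+14 Hz

Using the wave equation: c = fλ

Solving for frequency:
f = c/λ = (3×10⁸ m/s) / (455.4×10⁻⁹ m)
f = 6.5831e+14 Hz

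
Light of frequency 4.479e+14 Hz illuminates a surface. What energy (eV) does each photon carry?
1.8524 eV

Using E = hf:

E = hf = (6.626×10⁻³⁴ J·s)(4.479e+14 Hz)
E = 1.8524 eV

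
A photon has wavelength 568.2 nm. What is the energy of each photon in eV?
2.1821 eV

Using E = hf = hc/λ:

E = hc/λ = (6.626×10⁻³⁴ J·s)(3×10⁸ m/s) / (568.2×10⁻⁹ m)
E = 2.1821 eV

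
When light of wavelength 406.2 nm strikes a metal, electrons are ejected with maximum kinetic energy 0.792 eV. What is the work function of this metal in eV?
2.26 eV

From Einstein's photoelectric equation: KE_max = hf - φ = hc/λ - φ

Rearranging for φ:
φ = hc/λ - KE_max

Calculate photon energy:
E_photon = hc/λ = 3.0523 eV

Therefore:
φ = 3.0523 - 0.792 = 2.26 eV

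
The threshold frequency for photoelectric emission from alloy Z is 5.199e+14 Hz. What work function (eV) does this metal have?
2.15 eV

At the threshold frequency, photon energy equals work function:
φ = hf₀

Calculating:
φ = (6.626×10⁻³⁴ J·s)(5.199e+14 Hz)
φ = 2.15 eV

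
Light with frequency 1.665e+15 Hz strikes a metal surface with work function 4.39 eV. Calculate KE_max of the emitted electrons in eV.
2.4959 eV

Using Einstein's photoelectric equation: KE_max = hf - φ

First, calculate the photon energy:
E_photon = hf = (6.626×10⁻³⁴ J·s)(1.665e+15 Hz)
E_photon = 6.8859 eV

Then, the maximum kinetic energy:
KE_max = E_photon - φ = 6.8859 eV - 4.39 eV = 2.4959 eV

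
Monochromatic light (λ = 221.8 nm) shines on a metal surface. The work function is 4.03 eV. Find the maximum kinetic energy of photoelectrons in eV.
1.5599 eV

Using Einstein's photoelectric equation: KE_max = hf - φ = hc/λ - φ

First, calculate the photon energy:
E_photon = hc/λ = (6.626×10⁻³⁴ J·s)(3×10⁸ m/s) / (221.8×10⁻⁹ m)
E_photon = 5.5899 eV

Then, the maximum kinetic energy:
KE_max = E_photon - φ = 5.5899 eV - 4.03 eV = 1.5599 eV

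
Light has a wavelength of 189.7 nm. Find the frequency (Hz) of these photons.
1.5804e+15 Hz

Using the wave equation: c = fλ

Solving for frequency:
f = c/λ = (3×10⁸ m/s) / (189.7×10⁻⁹ m)
f = 1.5804e+15 Hz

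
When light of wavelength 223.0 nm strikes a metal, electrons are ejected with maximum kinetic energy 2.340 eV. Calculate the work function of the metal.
3.22 eV

From Einstein's photoelectric equation: KE_max = hf - φ = hc/λ - φ

Rearranging for φ:
φ = hc/λ - KE_max

Calculate photon energy:
E_photon = hc/λ = 5.5598 eV

Therefore:
φ = 5.5598 - 2.340 = 3.22 eV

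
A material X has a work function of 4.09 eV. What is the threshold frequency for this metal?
9.8896e+14 Hz

The threshold frequency is when the photon energy equals the work function:
hf₀ = φ

Solving for f₀:
f₀ = φ/h = (4.09 eV × 1.602×10⁻¹⁹ J/eV) / (6.626×10⁻³⁴ J·s)
f₀ = 9.8896e+14 Hz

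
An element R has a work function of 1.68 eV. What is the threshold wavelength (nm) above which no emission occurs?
738.00 nm

The threshold wavelength is when the photon energy equals the work function:
hc/λ₀ = φ

Solving for λ₀:
λ₀ = hc/φ = (6.626×10⁻³⁴ J·s)(3×10⁸ m/s) / (1.68 eV × 1.602×10⁻¹⁹ J/eV)
λ₀ = 738.00 nm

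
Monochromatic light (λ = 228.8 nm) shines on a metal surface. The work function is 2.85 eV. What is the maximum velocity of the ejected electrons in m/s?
9.5060e+05 m/s

First, find the maximum kinetic energy:
E_photon = hc/λ = 5.4189 eV
KE_max = E_photon - φ = 5.4189 - 2.85 = 2.5689 eV

Convert to Joules: KE_max = 2.5689 × 1.602×10⁻¹⁹ J = 4.1158e-19 J

Then use KE = ½mv² to find velocity:
v = √(2·KE/m) = √(2 × 4.1158e-19 J / 9.109e-31 kg)
v = 9.5060e+05 m/s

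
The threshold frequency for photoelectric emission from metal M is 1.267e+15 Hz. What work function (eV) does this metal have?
5.24 eV

At the threshold frequency, photon energy equals work function:
φ = hf₀

Calculating:
φ = (6.626×10⁻³⁴ J·s)(1.267e+15 Hz)
φ = 5.24 eV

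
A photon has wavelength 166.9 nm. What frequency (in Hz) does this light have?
1.7962e+15 Hz

Using the wave equation: c = fλ

Solving for frequency:
f = c/λ = (3×10⁸ m/s) / (166.9×10⁻⁹ m)
f = 1.7962e+15 Hz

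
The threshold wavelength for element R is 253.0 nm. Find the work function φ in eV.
4.90 eV

At the threshold wavelength, photon energy equals work function:
φ = hc/λ₀

Calculating:
φ = (6.626×10⁻³⁴ J·s)(3×10⁸ m/s) / (253.0×10⁻⁹ m)
φ = 4.90 eV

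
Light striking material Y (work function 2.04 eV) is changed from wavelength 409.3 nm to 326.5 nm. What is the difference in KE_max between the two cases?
0.7682 eV

Using Einstein's equation: KE_max = hc/λ - φ

For λ₁ = 409.3 nm:
KE₁ = hc/λ₁ - φ = 3.0292 - 2.04 = 0.9892 eV

For λ₂ = 326.5 nm:
KE₂ = hc/λ₂ - φ = 3.7974 - 2.04 = 1.7574 eV

Change in KE:
ΔKE = KE₂ - KE₁ = 1.7574 - 0.9892 = 0.7682 eV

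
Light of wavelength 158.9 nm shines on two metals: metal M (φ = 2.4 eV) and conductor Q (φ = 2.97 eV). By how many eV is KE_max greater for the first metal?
0.5700 eV

Using KE_max = hc/λ - φ for each metal:

Photon energy: E = hc/λ = 7.8027 eV

For metal M (φ₁ = 2.4 eV):
KE₁ = E - φ₁ = 7.8027 - 2.4 = 5.4027 eV

For conductor Q (φ₂ = 2.97 eV):
KE₂ = E - φ₂ = 7.8027 - 2.97 = 4.8327 eV

Difference:
ΔKE = KE₁ - KE₂ = 5.4027 - 4.8327 = 0.5700 eV

Note: The difference equals the difference in work functions: 2.97 - 2.4 = 0.57 eV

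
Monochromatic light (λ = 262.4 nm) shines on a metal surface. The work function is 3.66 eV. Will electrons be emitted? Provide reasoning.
Yes

For photoemission, the photon energy must exceed the work function.

Photon energy: E = hc/λ = 4.7250 eV
Work function: φ = 3.66 eV

Since E_photon (4.7250 eV) > φ (3.66 eV), photoemission WILL occur.
The threshold wavelength is λ₀ = hc/φ = 338.8 nm.
Since 262.4 nm < 338.8 nm, the light has sufficient energy.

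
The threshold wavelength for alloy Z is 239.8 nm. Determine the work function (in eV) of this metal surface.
5.17 eV

At the threshold wavelength, photon energy equals work function:
φ = hc/λ₀

Calculating:
φ = (6.626×10⁻³⁴ J·s)(3×10⁸ m/s) / (239.8×10⁻⁹ m)
φ = 5.17 eV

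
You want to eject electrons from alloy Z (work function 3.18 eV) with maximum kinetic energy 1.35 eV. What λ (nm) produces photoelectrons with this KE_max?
273.70 nm

From Einstein's equation: KE_max = hc/λ - φ

Rearranging for λ:
hc/λ = KE_max + φ
λ = hc/(KE_max + φ)

Required photon energy:
E_photon = KE_max + φ = 1.35 + 3.18 = 4.53 eV

Required wavelength:
λ = hc/E_photon = (6.626×10⁻³⁴)(3×10⁸) / (4.53 × 1.602×10⁻¹⁹)
λ = 273.70 nm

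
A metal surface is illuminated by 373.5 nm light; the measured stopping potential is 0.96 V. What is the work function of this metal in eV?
2.36 eV

The stopping potential gives the maximum kinetic energy: KE_max = eV_s = 0.96 eV

From Einstein's photoelectric equation: KE_max = hc/λ - φ
Rearranging: φ = hc/λ - KE_max

Calculate photon energy:
E_photon = hc/λ = (6.626×10⁻³⁴ J·s)(3×10⁸ m/s) / (373.5×10⁻⁹ m) = 3.3195 eV

Therefore:
φ = 3.3195 - 0.96 = 2.36 eV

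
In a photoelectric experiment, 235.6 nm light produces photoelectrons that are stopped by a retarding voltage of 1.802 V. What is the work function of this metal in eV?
3.46 eV

The stopping potential gives the maximum kinetic energy: KE_max = eV_s = 1.802 eV

From Einstein's photoelectric equation: KE_max = hc/λ - φ
Rearranging: φ = hc/λ - KE_max

Calculate photon energy:
E_photon = hc/λ = (6.626×10⁻³⁴ J·s)(3×10⁸ m/s) / (235.6×10⁻⁹ m) = 5.2625 eV

Therefore:
φ = 5.2625 - 1.802 = 3.46 eV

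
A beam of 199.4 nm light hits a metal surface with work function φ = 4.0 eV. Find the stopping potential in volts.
2.2179 V

The stopping potential V_s satisfies: eV_s = KE_max

First, find KE_max using Einstein's equation:
E_photon = hc/λ = 6.2179 eV
KE_max = E_photon - φ = 6.2179 - 4.0 = 2.2179 eV

Since eV_s = KE_max:
V_s = KE_max/e = 2.2179 V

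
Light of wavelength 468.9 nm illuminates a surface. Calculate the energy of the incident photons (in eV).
2.6442 eV

Using E = hf = hc/λ:

E = hc/λ = (6.626×10⁻³⁴ J·s)(3×10⁸ m/s) / (468.9×10⁻⁹ m)
E = 2.6442 eV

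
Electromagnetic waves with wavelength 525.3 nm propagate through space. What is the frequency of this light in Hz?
5.7071e+14 Hz

Using the wave equation: c = fλ

Solving for frequency:
f = c/λ = (3×10⁸ m/s) / (525.3×10⁻⁹ m)
f = 5.7071e+14 Hz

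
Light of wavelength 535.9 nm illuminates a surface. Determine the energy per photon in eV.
2.3136 eV

Using E = hf = hc/λ:

E = hc/λ = (6.626×10⁻³⁴ J·s)(3×10⁸ m/s) / (535.9×10⁻⁹ m)
E = 2.3136 eV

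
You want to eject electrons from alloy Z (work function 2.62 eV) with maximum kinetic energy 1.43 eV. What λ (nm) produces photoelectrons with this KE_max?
306.13 nm

From Einstein's equation: KE_max = hc/λ - φ

Rearranging for λ:
hc/λ = KE_max + φ
λ = hc/(KE_max + φ)

Required photon energy:
E_photon = KE_max + φ = 1.43 + 2.62 = 4.05 eV

Required wavelength:
λ = hc/E_photon = (6.626×10⁻³⁴)(3×10⁸) / (4.05 × 1.602×10⁻¹⁹)
λ = 306.13 nm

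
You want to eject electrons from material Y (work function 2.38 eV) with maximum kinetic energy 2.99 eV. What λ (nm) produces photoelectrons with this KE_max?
230.88 nm

From Einstein's equation: KE_max = hc/λ - φ

Rearranging for λ:
hc/λ = KE_max + φ
λ = hc/(KE_max + φ)

Required photon energy:
E_photon = KE_max + φ = 2.99 + 2.38 = 5.37 eV

Required wavelength:
λ = hc/E_photon = (6.626×10⁻³⁴)(3×10⁸) / (5.37 × 1.602×10⁻¹⁹)
λ = 230.88 nm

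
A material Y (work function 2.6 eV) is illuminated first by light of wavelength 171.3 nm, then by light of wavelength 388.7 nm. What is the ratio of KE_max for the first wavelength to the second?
7.8646

Using Einstein's equation: KE_max = hc/λ - φ

For λ₁ = 171.3 nm:
E₁ = hc/λ₁ = 7.2378 eV
KE₁ = E₁ - φ = 7.2378 - 2.6 = 4.6378 eV

For λ₂ = 388.7 nm:
E₂ = hc/λ₂ = 3.1897 eV
KE₂ = E₂ - φ = 3.1897 - 2.6 = 0.5897 eV

Ratio: KE₁/KE₂ = 4.6378/0.5897 = 7.8646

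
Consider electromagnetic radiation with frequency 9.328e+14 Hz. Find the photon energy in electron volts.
3.8578 eV

Using E = hf:

E = hf = (6.626×10⁻³⁴ J·s)(9.328e+14 Hz)
E = 3.8578 eV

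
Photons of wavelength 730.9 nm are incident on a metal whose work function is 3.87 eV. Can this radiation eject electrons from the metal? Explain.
No

For photoemission, the photon energy must exceed the work function.

Photon energy: E = hc/λ = 1.6963 eV
Work function: φ = 3.87 eV

Since E_photon (1.6963 eV) < φ (3.87 eV), photoemission will NOT occur.
The threshold wavelength is λ₀ = hc/φ = 320.4 nm.
Since 730.9 nm > 320.4 nm, the photons lack sufficient energy.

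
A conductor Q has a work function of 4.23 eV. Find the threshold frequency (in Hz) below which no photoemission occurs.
1.0228e+15 Hz

The threshold frequency is when the photon energy equals the work function:
hf₀ = φ

Solving for f₀:
f₀ = φ/h = (4.23 eV × 1.602×10⁻¹⁹ J/eV) / (6.626×10⁻³⁴ J·s)
f₀ = 1.0228e+15 Hz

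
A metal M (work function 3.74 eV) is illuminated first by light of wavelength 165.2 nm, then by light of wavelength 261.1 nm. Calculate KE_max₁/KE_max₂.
3.7332

Using Einstein's equation: KE_max = hc/λ - φ

For λ₁ = 165.2 nm:
E₁ = hc/λ₁ = 7.5051 eV
KE₁ = E₁ - φ = 7.5051 - 3.74 = 3.7651 eV

For λ₂ = 261.1 nm:
E₂ = hc/λ₂ = 4.7485 eV
KE₂ = E₂ - φ = 4.7485 - 3.74 = 1.0085 eV

Ratio: KE₁/KE₂ = 3.7651/1.0085 = 3.7332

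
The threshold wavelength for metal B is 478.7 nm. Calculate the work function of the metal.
2.59 eV

At the threshold wavelength, photon energy equals work function:
φ = hc/λ₀

Calculating:
φ = (6.626×10⁻³⁴ J·s)(3×10⁸ m/s) / (478.7×10⁻⁹ m)
φ = 2.59 eV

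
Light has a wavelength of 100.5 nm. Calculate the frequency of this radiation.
2.9830e+15 Hz

Using the wave equation: c = fλ

Solving for frequency:
f = c/λ = (3×10⁸ m/s) / (100.5×10⁻⁹ m)
f = 2.9830e+15 Hz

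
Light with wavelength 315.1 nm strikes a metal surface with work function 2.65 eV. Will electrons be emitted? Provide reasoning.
Yes

For photoemission, the photon energy must exceed the work function.

Photon energy: E = hc/λ = 3.9348 eV
Work function: φ = 2.65 eV

Since E_photon (3.9348 eV) > φ (2.65 eV), photoemission WILL occur.
The threshold wavelength is λ₀ = hc/φ = 467.9 nm.
Since 315.1 nm < 467.9 nm, the light has sufficient energy.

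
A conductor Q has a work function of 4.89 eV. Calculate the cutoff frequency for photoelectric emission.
1.1824e+15 Hz

The threshold frequency is when the photon energy equals the work function:
hf₀ = φ

Solving for f₀:
f₀ = φ/h = (4.89 eV × 1.602×10⁻¹⁹ J/eV) / (6.626×10⁻³⁴ J·s)
f₀ = 1.1824e+15 Hz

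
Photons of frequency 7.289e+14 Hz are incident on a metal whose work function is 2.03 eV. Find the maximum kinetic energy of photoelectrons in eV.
0.9845 eV

Using Einstein's photoelectric equation: KE_max = hf - φ

First, calculate the photon energy:
E_photon = hf = (6.626×10⁻³⁴ J·s)(7.289e+14 Hz)
E_photon = 3.0145 eV

Then, the maximum kinetic energy:
KE_max = E_photon - φ = 3.0145 eV - 2.03 eV = 0.9845 eV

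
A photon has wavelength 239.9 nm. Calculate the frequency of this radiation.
1.2497e+15 Hz

Using the wave equation: c = fλ

Solving for frequency:
f = c/λ = (3×10⁸ m/s) / (239.9×10⁻⁹ m)
f = 1.2497e+15 Hz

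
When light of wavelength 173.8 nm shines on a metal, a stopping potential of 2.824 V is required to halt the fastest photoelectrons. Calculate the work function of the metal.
4.31 eV

The stopping potential gives the maximum kinetic energy: KE_max = eV_s = 2.824 eV

From Einstein's photoelectric equation: KE_max = hc/λ - φ
Rearranging: φ = hc/λ - KE_max

Calculate photon energy:
E_photon = hc/λ = (6.626×10⁻³⁴ J·s)(3×10⁸ m/s) / (173.8×10⁻⁹ m) = 7.1337 eV

Therefore:
φ = 7.1337 - 2.824 = 4.31 eV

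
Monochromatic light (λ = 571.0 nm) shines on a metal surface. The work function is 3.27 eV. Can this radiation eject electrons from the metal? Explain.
No

For photoemission, the photon energy must exceed the work function.

Photon energy: E = hc/λ = 2.1714 eV
Work function: φ = 3.27 eV

Since E_photon (2.1714 eV) < φ (3.27 eV), photoemission will NOT occur.
The threshold wavelength is λ₀ = hc/φ = 379.2 nm.
Since 571.0 nm > 379.2 nm, the photons lack sufficient energy.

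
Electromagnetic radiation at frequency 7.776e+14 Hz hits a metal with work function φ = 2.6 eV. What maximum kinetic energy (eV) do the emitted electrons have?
0.6159 eV

Using Einstein's photoelectric equation: KE_max = hf - φ

First, calculate the photon energy:
E_photon = hf = (6.626×10⁻³⁴ J·s)(7.776e+14 Hz)
E_photon = 3.2159 eV

Then, the maximum kinetic energy:
KE_max = E_photon - φ = 3.2159 eV - 2.6 eV = 0.6159 eV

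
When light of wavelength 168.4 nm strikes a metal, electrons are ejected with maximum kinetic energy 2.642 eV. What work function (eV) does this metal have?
4.72 eV

From Einstein's photoelectric equation: KE_max = hf - φ = hc/λ - φ

Rearranging for φ:
φ = hc/λ - KE_max

Calculate photon energy:
E_photon = hc/λ = 7.3625 eV

Therefore:
φ = 7.3625 - 2.642 = 4.72 eV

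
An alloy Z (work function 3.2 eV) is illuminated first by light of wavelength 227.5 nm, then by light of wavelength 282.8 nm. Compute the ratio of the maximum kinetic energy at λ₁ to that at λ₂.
1.8999

Using Einstein's equation: KE_max = hc/λ - φ

For λ₁ = 227.5 nm:
E₁ = hc/λ₁ = 5.4499 eV
KE₁ = E₁ - φ = 5.4499 - 3.2 = 2.2499 eV

For λ₂ = 282.8 nm:
E₂ = hc/λ₂ = 4.3842 eV
KE₂ = E₂ - φ = 4.3842 - 3.2 = 1.1842 eV

Ratio: KE₁/KE₂ = 2.2499/1.1842 = 1.8999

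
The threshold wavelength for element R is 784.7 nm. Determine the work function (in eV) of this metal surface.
1.58 eV

At the threshold wavelength, photon energy equals work function:
φ = hc/λ₀

Calculating:
φ = (6.626×10⁻³⁴ J·s)(3×10⁸ m/s) / (784.7×10⁻⁹ m)
φ = 1.58 eV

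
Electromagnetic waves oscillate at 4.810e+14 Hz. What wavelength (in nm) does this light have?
623.27 nm

Using the wave equation: c = fλ

Solving for wavelength:
λ = c/f = (3×10⁸ m/s) / (4.810e+14 Hz)
λ = 623.27 nm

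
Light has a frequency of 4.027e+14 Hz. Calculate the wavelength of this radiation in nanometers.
744.46 nm

Using the wave equation: c = fλ

Solving for wavelength:
λ = c/f = (3×10⁸ m/s) / (4.027e+14 Hz)
λ = 744.46 nm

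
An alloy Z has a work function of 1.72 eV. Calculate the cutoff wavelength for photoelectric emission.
720.84 nm

The threshold wavelength is when the photon energy equals the work function:
hc/λ₀ = φ

Solving for λ₀:
λ₀ = hc/φ = (6.626×10⁻³⁴ J·s)(3×10⁸ m/s) / (1.72 eV × 1.602×10⁻¹⁹ J/eV)
λ₀ = 720.84 nm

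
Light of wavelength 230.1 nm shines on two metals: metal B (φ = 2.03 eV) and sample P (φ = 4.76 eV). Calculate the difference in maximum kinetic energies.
2.7300 eV

Using KE_max = hc/λ - φ for each metal:

Photon energy: E = hc/λ = 5.3883 eV

For metal B (φ₁ = 2.03 eV):
KE₁ = E - φ₁ = 5.3883 - 2.03 = 3.3583 eV

For sample P (φ₂ = 4.76 eV):
KE₂ = E - φ₂ = 5.3883 - 4.76 = 0.6283 eV

Difference:
ΔKE = KE₁ - KE₂ = 3.3583 - 0.6283 = 2.7300 eV

Note: The difference equals the difference in work functions: 4.76 - 2.03 = 2.73 eV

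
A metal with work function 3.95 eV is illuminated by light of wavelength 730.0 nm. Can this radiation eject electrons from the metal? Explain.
No

For photoemission, the photon energy must exceed the work function.

Photon energy: E = hc/λ = 1.6984 eV
Work function: φ = 3.95 eV

Since E_photon (1.6984 eV) < φ (3.95 eV), photoemission will NOT occur.
The threshold wavelength is λ₀ = hc/φ = 313.9 nm.
Since 730.0 nm > 313.9 nm, the photons lack sufficient energy.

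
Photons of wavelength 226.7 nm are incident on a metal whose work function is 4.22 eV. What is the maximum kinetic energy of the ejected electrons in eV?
1.2491 eV

Using Einstein's photoelectric equation: KE_max = hf - φ = hc/λ - φ

First, calculate the photon energy:
E_photon = hc/λ = (6.626×10⁻³⁴ J·s)(3×10⁸ m/s) / (226.7×10⁻⁹ m)
E_photon = 5.4691 eV

Then, the maximum kinetic energy:
KE_max = E_photon - φ = 5.4691 eV - 4.22 eV = 1.2491 eV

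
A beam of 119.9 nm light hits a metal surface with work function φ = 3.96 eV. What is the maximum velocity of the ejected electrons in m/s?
1.4982e+06 m/s

First, find the maximum kinetic energy:
E_photon = hc/λ = 10.3406 eV
KE_max = E_photon - φ = 10.3406 - 3.96 = 6.3806 eV

Convert to Joules: KE_max = 6.3806 × 1.602×10⁻¹⁹ J = 1.0223e-18 J

Then use KE = ½mv² to find velocity:
v = √(2·KE/m) = √(2 × 1.0223e-18 J / 9.109e-31 kg)
v = 1.4982e+06 m/s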